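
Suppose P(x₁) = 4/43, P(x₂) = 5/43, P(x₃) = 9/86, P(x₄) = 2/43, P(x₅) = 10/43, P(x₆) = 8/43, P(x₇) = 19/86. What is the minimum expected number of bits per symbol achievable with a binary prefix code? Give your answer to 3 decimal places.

2.686 bits/symbol

Repeatedly combine the two least-probable nodes; the expected code length is the sum of the merged weights.
merge 2/43 + 4/43 → 6/43
merge 9/86 + 5/43 → 19/86
merge 6/43 + 8/43 → 14/43
merge 19/86 + 19/86 → 19/43
merge 10/43 + 14/43 → 24/43
merge 19/43 + 24/43 → 1
L = 6/43 + 19/86 + 14/43 + 19/43 + 24/43 + 1 = 231/86 ≈ 2.686 bits/symbol.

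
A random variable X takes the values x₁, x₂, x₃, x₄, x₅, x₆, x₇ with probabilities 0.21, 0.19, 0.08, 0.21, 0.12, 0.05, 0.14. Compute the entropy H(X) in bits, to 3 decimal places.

2.673 bits

H = −Σ pᵢ log₂ pᵢ.
−0.21·log₂(0.21) = 0.4728
−0.19·log₂(0.19) = 0.4552
−0.08·log₂(0.08) = 0.2915
−0.21·log₂(0.21) = 0.4728
−0.12·log₂(0.12) = 0.3671
−0.05·log₂(0.05) = 0.2161
−0.14·log₂(0.14) = 0.3971
Sum ≈ 2.6727 → 2.673 bits.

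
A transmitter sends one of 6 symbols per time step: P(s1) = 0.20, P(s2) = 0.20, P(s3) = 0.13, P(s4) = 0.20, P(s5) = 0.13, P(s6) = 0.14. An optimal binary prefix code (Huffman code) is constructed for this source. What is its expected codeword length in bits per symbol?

2.6 bits/symbol

Repeatedly combine the two least-probable nodes; the expected code length is the sum of the merged weights.
merge 13/100 + 13/100 → 13/50
merge 7/50 + 1/5 → 17/50
merge 1/5 + 1/5 → 2/5
merge 13/50 + 17/50 → 3/5
merge 2/5 + 3/5 → 1
L = 13/50 + 17/50 + 2/5 + 3/5 + 1 = 13/5 = 2.6 bits/symbol.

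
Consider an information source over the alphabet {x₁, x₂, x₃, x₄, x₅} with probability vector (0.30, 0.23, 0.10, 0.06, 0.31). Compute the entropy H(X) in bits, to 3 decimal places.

2.108 bits

H = −Σ pᵢ log₂ pᵢ.
−0.30·log₂(0.30) = 0.5211
−0.23·log₂(0.23) = 0.4877
−0.10·log₂(0.10) = 0.3322
−0.06·log₂(0.06) = 0.2435
−0.31·log₂(0.31) = 0.5238
Sum ≈ 2.1083 → 2.108 bits.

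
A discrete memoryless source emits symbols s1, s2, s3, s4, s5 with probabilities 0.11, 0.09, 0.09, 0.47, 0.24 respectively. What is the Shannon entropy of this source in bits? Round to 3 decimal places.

1.982 bits

H = −Σ pᵢ log₂ pᵢ.
−0.11·log₂(0.11) = 0.3503
−0.09·log₂(0.09) = 0.3127
−0.09·log₂(0.09) = 0.3127
−0.47·log₂(0.47) = 0.5120
−0.24·log₂(0.24) = 0.4941
Sum ≈ 1.9817 → 1.982 bits.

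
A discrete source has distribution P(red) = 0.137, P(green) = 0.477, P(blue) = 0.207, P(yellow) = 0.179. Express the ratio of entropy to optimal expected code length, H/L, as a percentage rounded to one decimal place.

Entropy H = −Σ p log₂ p ≈ 1.8169 bits.
Huffman merges: 137/1000+179/1000→79/250; 207/1000+79/250→523/1000; 477/1000+523/1000→1. L = 1839/1000 ≈ 1.8390.
Efficiency = H/L = 1.8169/1.8390 = 98.8%.

98.8%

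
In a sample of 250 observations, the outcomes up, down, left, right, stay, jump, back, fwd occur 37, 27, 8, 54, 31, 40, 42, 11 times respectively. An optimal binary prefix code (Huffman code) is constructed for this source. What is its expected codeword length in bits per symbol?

2.86 bits/symbol

Probabilities are the counts divided by 250.
Repeatedly combine the two least-probable nodes; the expected code length is the sum of the merged weights.
merge 4/125 + 11/250 → 19/250
merge 19/250 + 27/250 → 23/125
merge 31/250 + 37/250 → 34/125
merge 4/25 + 21/125 → 41/125
merge 23/125 + 27/125 → 2/5
merge 34/125 + 41/125 → 3/5
merge 2/5 + 3/5 → 1
L = 19/250 + 23/125 + 34/125 + 41/125 + 2/5 + 3/5 + 1 = 143/50 = 2.86 bits/symbol.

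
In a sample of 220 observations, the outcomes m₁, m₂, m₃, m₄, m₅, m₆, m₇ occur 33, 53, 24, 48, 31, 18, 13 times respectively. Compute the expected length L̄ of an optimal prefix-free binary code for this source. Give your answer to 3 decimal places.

2.682 bits/symbol

Probabilities are the counts divided by 220.
Repeatedly combine the two least-probable nodes; the expected code length is the sum of the merged weights.
merge 13/220 + 9/110 → 31/220
merge 6/55 + 31/220 → 1/4
merge 31/220 + 3/20 → 16/55
merge 12/55 + 53/220 → 101/220
merge 1/4 + 16/55 → 119/220
merge 101/220 + 119/220 → 1
L = 31/220 + 1/4 + 16/55 + 101/220 + 119/220 + 1 = 59/22 ≈ 2.682 bits/symbol.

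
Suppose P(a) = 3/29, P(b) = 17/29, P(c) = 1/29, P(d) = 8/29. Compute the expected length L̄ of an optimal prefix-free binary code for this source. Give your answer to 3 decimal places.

1.552 bits/symbol

Repeatedly combine the two least-probable nodes; the expected code length is the sum of the merged weights.
merge 1/29 + 3/29 → 4/29
merge 4/29 + 8/29 → 12/29
merge 12/29 + 17/29 → 1
L = 4/29 + 12/29 + 1 = 45/29 ≈ 1.552 bits/symbol.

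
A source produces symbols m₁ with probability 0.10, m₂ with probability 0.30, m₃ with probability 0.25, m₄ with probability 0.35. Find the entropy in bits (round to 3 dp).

1.883 bits

H = −Σ pᵢ log₂ pᵢ.
−0.10·log₂(0.10) = 0.3322
−0.30·log₂(0.30) = 0.5211
−0.25·log₂(0.25) = 0.5000
−0.35·log₂(0.35) = 0.5301
Sum ≈ 1.8834 → 1.883 bits.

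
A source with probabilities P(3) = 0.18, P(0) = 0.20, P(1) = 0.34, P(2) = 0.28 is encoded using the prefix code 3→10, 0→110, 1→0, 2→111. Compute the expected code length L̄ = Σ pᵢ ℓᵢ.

L̄ = Σ pᵢ·ℓᵢ = 0.18·2 + 0.20·3 + 0.34·1 + 0.28·3 = 2.14 bits/symbol.

2.14 bits/symbol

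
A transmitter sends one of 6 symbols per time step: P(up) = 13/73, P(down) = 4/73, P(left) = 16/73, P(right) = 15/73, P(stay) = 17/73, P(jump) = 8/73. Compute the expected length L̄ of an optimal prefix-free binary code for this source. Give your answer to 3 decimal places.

Repeatedly combine the two least-probable nodes; the expected code length is the sum of the merged weights.
merge 4/73 + 8/73 → 12/73
merge 12/73 + 13/73 → 25/73
merge 15/73 + 16/73 → 31/73
merge 17/73 + 25/73 → 42/73
merge 31/73 + 42/73 → 1
L = 12/73 + 25/73 + 31/73 + 42/73 + 1 = 183/73 ≈ 2.507 bits/symbol.

2.507 bits/symbol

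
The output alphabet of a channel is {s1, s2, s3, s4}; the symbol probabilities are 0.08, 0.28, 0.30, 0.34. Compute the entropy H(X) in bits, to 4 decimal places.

H = −Σ pᵢ log₂ pᵢ.
−0.08·log₂(0.08) = 0.2915
−0.28·log₂(0.28) = 0.5142
−0.30·log₂(0.30) = 0.5211
−0.34·log₂(0.34) = 0.5292
Sum ≈ 1.8560 → 1.8560 bits.

1.8560 bits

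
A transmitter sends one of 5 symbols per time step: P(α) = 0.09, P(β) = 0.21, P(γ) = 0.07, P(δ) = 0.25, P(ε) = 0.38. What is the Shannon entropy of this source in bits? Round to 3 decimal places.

H = −Σ pᵢ log₂ pᵢ.
−0.09·log₂(0.09) = 0.3127
−0.21·log₂(0.21) = 0.4728
−0.07·log₂(0.07) = 0.2686
−0.25·log₂(0.25) = 0.5000
−0.38·log₂(0.38) = 0.5305
Sum ≈ 2.0845 → 2.084 bits.

2.084 bits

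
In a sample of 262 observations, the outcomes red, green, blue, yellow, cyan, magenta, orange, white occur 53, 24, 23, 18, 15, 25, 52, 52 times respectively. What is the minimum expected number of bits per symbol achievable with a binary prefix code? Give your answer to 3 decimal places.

2.905 bits/symbol

Probabilities are the counts divided by 262.
Repeatedly combine the two least-probable nodes; the expected code length is the sum of the merged weights.
merge 15/262 + 9/131 → 33/262
merge 23/262 + 12/131 → 47/262
merge 25/262 + 33/262 → 29/131
merge 47/262 + 26/131 → 99/262
merge 26/131 + 53/262 → 105/262
merge 29/131 + 99/262 → 157/262
merge 105/262 + 157/262 → 1
L = 33/262 + 47/262 + 29/131 + 99/262 + 105/262 + 157/262 + 1 = 761/262 ≈ 2.905 bits/symbol.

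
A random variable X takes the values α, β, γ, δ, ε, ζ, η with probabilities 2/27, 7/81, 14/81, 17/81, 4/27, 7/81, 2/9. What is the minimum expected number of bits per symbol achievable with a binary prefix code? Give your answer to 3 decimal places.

2.728 bits/symbol

Repeatedly combine the two least-probable nodes; the expected code length is the sum of the merged weights.
merge 2/27 + 7/81 → 13/81
merge 7/81 + 4/27 → 19/81
merge 13/81 + 14/81 → 1/3
merge 17/81 + 2/9 → 35/81
merge 19/81 + 1/3 → 46/81
merge 35/81 + 46/81 → 1
L = 13/81 + 19/81 + 1/3 + 35/81 + 46/81 + 1 = 221/81 ≈ 2.728 bits/symbol.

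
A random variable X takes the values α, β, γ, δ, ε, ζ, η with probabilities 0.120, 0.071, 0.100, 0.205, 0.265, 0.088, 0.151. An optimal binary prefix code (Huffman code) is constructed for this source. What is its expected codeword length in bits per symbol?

Repeatedly combine the two least-probable nodes; the expected code length is the sum of the merged weights.
merge 71/1000 + 11/125 → 159/1000
merge 1/10 + 3/25 → 11/50
merge 151/1000 + 159/1000 → 31/100
merge 41/200 + 11/50 → 17/40
merge 53/200 + 31/100 → 23/40
merge 17/40 + 23/40 → 1
L = 159/1000 + 11/50 + 31/100 + 17/40 + 23/40 + 1 = 2689/1000 = 2.689 bits/symbol.

2.689 bits/symbol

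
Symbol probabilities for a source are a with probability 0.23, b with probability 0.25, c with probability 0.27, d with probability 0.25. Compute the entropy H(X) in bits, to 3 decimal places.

H = −Σ pᵢ log₂ pᵢ.
−0.23·log₂(0.23) = 0.4877
−0.25·log₂(0.25) = 0.5000
−0.27·log₂(0.27) = 0.5100
−0.25·log₂(0.25) = 0.5000
Sum ≈ 1.9977 → 1.998 bits.

1.998 bits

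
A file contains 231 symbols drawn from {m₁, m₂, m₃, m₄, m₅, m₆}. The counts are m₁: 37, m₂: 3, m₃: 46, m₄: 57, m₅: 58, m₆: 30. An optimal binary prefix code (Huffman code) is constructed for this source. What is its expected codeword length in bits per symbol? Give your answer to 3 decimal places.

Probabilities are the counts divided by 231.
Repeatedly combine the two least-probable nodes; the expected code length is the sum of the merged weights.
merge 1/77 + 10/77 → 1/7
merge 1/7 + 37/231 → 10/33
merge 46/231 + 19/77 → 103/231
merge 58/231 + 10/33 → 128/231
merge 103/231 + 128/231 → 1
L = 1/7 + 10/33 + 103/231 + 128/231 + 1 = 565/231 ≈ 2.446 bits/symbol.

2.446 bits/symbol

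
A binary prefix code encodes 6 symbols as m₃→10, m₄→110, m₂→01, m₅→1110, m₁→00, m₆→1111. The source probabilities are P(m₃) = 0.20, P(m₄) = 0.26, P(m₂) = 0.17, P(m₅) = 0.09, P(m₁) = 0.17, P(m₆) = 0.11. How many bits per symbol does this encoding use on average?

2.66 bits/symbol

L̄ = Σ pᵢ·ℓᵢ = 0.20·2 + 0.26·3 + 0.17·2 + 0.09·4 + 0.17·2 + 0.11·4 = 2.66 bits/symbol.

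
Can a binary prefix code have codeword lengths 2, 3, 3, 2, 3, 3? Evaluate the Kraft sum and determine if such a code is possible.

With common denominator 2^3 = 8: Σ 2^(−ℓᵢ) = 2/8 + 1/8 + 1/8 + 2/8 + 1/8 + 1/8 = 8/8 = 1.
Kraft's inequality requires Σ ≤ 1; here Σ = 1 ≤ 1, so such a prefix code exists.

1; yes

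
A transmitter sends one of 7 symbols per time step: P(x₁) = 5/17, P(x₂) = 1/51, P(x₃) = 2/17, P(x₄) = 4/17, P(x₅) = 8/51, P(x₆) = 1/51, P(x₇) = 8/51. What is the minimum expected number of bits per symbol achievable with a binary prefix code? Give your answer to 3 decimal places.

2.510 bits/symbol

Repeatedly combine the two least-probable nodes; the expected code length is the sum of the merged weights.
merge 1/51 + 1/51 → 2/51
merge 2/51 + 2/17 → 8/51
merge 8/51 + 8/51 → 16/51
merge 8/51 + 4/17 → 20/51
merge 5/17 + 16/51 → 31/51
merge 20/51 + 31/51 → 1
L = 2/51 + 8/51 + 16/51 + 20/51 + 31/51 + 1 = 128/51 ≈ 2.510 bits/symbol.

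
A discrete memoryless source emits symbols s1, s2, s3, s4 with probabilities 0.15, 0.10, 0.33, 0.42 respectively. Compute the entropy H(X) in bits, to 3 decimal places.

1.796 bits

H = −Σ pᵢ log₂ pᵢ.
−0.15·log₂(0.15) = 0.4105
−0.10·log₂(0.10) = 0.3322
−0.33·log₂(0.33) = 0.5278
−0.42·log₂(0.42) = 0.5256
Sum ≈ 1.7962 → 1.796 bits.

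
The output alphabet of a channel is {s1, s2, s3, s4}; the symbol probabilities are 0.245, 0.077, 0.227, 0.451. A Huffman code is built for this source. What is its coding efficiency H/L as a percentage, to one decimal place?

Entropy H = −Σ p log₂ p ≈ 1.7857 bits.
Huffman merges: 77/1000+227/1000→38/125; 49/200+38/125→549/1000; 451/1000+549/1000→1. L = 1853/1000 ≈ 1.8530.
Efficiency = H/L = 1.7857/1.8530 = 96.4%.

96.4%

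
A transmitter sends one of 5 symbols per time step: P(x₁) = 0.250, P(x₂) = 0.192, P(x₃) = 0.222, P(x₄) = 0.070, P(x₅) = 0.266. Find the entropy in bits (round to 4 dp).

2.2159 bits

H = −Σ pᵢ log₂ pᵢ.
−0.250·log₂(0.250) = 0.5000
−0.192·log₂(0.192) = 0.4571
−0.222·log₂(0.222) = 0.4820
−0.070·log₂(0.070) = 0.2686
−0.266·log₂(0.266) = 0.5082
Sum ≈ 2.2159 → 2.2159 bits.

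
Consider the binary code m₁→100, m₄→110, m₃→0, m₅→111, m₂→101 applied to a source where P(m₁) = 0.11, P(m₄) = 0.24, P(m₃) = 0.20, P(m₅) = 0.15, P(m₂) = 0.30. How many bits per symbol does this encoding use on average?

2.6 bits/symbol

L̄ = Σ pᵢ·ℓᵢ = 0.11·3 + 0.24·3 + 0.20·1 + 0.15·3 + 0.30·3 = 2.6 bits/symbol.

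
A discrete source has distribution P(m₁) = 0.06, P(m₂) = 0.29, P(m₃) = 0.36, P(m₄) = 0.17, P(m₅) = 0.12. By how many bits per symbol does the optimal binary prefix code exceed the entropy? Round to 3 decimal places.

0.076 bits

Entropy H = −Σ p log₂ p ≈ 2.0937 bits.
Huffman merges: 3/50+3/25→9/50; 17/100+9/50→7/20; 29/100+7/20→16/25; 9/25+16/25→1. L = 217/100 ≈ 2.1700.
L − H = 2.1700 − 2.0937 = 0.076 bits.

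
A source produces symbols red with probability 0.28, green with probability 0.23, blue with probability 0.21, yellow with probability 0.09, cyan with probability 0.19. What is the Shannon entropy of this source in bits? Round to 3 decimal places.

H = −Σ pᵢ log₂ pᵢ.
−0.28·log₂(0.28) = 0.5142
−0.23·log₂(0.23) = 0.4877
−0.21·log₂(0.21) = 0.4728
−0.09·log₂(0.09) = 0.3127
−0.19·log₂(0.19) = 0.4552
Sum ≈ 2.2426 → 2.243 bits.

2.243 bits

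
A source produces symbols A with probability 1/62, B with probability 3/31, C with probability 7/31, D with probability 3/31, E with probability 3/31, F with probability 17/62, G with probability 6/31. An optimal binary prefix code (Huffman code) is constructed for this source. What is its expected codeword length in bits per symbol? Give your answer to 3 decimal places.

Repeatedly combine the two least-probable nodes; the expected code length is the sum of the merged weights.
merge 1/62 + 3/31 → 7/62
merge 3/31 + 3/31 → 6/31
merge 7/62 + 6/31 → 19/62
merge 6/31 + 7/31 → 13/31
merge 17/62 + 19/62 → 18/31
merge 13/31 + 18/31 → 1
L = 7/62 + 6/31 + 19/62 + 13/31 + 18/31 + 1 = 81/31 ≈ 2.613 bits/symbol.

2.613 bits/symbol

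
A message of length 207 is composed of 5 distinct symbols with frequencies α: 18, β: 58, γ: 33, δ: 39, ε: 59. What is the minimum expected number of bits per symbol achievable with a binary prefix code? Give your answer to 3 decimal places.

2.246 bits/symbol

Probabilities are the counts divided by 207.
Repeatedly combine the two least-probable nodes; the expected code length is the sum of the merged weights.
merge 2/23 + 11/69 → 17/69
merge 13/69 + 17/69 → 10/23
merge 58/207 + 59/207 → 13/23
merge 10/23 + 13/23 → 1
L = 17/69 + 10/23 + 13/23 + 1 = 155/69 ≈ 2.246 bits/symbol.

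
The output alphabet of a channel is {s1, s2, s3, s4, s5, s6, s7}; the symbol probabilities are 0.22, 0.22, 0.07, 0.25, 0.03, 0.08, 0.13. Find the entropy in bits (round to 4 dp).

H = −Σ pᵢ log₂ pᵢ.
−0.22·log₂(0.22) = 0.4806
−0.22·log₂(0.22) = 0.4806
−0.07·log₂(0.07) = 0.2686
−0.25·log₂(0.25) = 0.5000
−0.03·log₂(0.03) = 0.1518
−0.08·log₂(0.08) = 0.2915
−0.13·log₂(0.13) = 0.3826
Sum ≈ 2.5556 → 2.5556 bits.

2.5556 bits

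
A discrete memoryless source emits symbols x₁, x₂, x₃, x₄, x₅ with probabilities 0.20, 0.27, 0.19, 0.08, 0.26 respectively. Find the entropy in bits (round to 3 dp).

H = −Σ pᵢ log₂ pᵢ.
−0.20·log₂(0.20) = 0.4644
−0.27·log₂(0.27) = 0.5100
−0.19·log₂(0.19) = 0.4552
−0.08·log₂(0.08) = 0.2915
−0.26·log₂(0.26) = 0.5053
Sum ≈ 2.2264 → 2.226 bits.

2.226 bits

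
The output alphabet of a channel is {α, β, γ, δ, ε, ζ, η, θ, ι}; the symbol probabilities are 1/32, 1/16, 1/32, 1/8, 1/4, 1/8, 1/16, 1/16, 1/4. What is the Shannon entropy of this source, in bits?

2.8125 bits

Each probability is a power of 1/2, so log₂(1/p) is an integer.
H = Σ p·log₂(1/p) = 1/32·5 + 1/16·4 + 1/32·5 + 1/8·3 + 1/4·2 + 1/8·3 + 1/16·4 + 1/16·4 + 1/4·2 = 2.8125 bits.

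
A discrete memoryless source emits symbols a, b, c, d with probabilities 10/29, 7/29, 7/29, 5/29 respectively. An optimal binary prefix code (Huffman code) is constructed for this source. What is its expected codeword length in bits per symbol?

Repeatedly combine the two least-probable nodes; the expected code length is the sum of the merged weights.
merge 5/29 + 7/29 → 12/29
merge 7/29 + 10/29 → 17/29
merge 12/29 + 17/29 → 1
L = 12/29 + 17/29 + 1 = 2 bits/symbol.

2 bits/symbol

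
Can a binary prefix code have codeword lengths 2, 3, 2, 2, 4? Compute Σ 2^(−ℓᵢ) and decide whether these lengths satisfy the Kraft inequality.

0.9375; yes

With common denominator 2^4 = 16: Σ 2^(−ℓᵢ) = 4/16 + 2/16 + 4/16 + 4/16 + 1/16 = 15/16 = 0.9375.
Kraft's inequality requires Σ ≤ 1; here Σ = 0.9375 ≤ 1, so such a prefix code exists.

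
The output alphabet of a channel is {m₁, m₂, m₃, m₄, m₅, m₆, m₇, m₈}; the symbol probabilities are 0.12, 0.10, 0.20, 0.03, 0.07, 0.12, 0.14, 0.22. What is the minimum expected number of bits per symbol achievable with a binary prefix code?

Repeatedly combine the two least-probable nodes; the expected code length is the sum of the merged weights.
merge 3/100 + 7/100 → 1/10
merge 1/10 + 1/10 → 1/5
merge 3/25 + 3/25 → 6/25
merge 7/50 + 1/5 → 17/50
merge 1/5 + 11/50 → 21/50
merge 6/25 + 17/50 → 29/50
merge 21/50 + 29/50 → 1
L = 1/10 + 1/5 + 6/25 + 17/50 + 21/50 + 29/50 + 1 = 72/25 = 2.88 bits/symbol.

2.88 bits/symbol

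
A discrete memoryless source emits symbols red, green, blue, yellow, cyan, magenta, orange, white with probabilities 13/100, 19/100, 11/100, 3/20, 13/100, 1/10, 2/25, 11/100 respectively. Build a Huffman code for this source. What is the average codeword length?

2.99 bits/symbol

Repeatedly combine the two least-probable nodes; the expected code length is the sum of the merged weights.
merge 2/25 + 1/10 → 9/50
merge 11/100 + 11/100 → 11/50
merge 13/100 + 13/100 → 13/50
merge 3/20 + 9/50 → 33/100
merge 19/100 + 11/50 → 41/100
merge 13/50 + 33/100 → 59/100
merge 41/100 + 59/100 → 1
L = 9/50 + 11/50 + 13/50 + 33/100 + 41/100 + 59/100 + 1 = 299/100 = 2.99 bits/symbol.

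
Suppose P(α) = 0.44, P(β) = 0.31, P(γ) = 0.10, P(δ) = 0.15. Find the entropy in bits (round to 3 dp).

1.788 bits

H = −Σ pᵢ log₂ pᵢ.
−0.44·log₂(0.44) = 0.5211
−0.31·log₂(0.31) = 0.5238
−0.10·log₂(0.10) = 0.3322
−0.15·log₂(0.15) = 0.4105
Sum ≈ 1.7877 → 1.788 bits.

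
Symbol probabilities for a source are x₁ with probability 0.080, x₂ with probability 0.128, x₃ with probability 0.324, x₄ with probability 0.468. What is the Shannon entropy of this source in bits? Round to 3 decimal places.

1.711 bits

H = −Σ pᵢ log₂ pᵢ.
−0.080·log₂(0.080) = 0.2915
−0.128·log₂(0.128) = 0.3796
−0.324·log₂(0.324) = 0.5268
−0.468·log₂(0.468) = 0.5127
Sum ≈ 1.7106 → 1.711 bits.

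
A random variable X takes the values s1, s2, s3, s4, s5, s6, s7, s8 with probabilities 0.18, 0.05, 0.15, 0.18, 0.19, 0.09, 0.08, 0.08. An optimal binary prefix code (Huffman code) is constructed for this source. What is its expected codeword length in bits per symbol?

2.93 bits/symbol

Repeatedly combine the two least-probable nodes; the expected code length is the sum of the merged weights.
merge 1/20 + 2/25 → 13/100
merge 2/25 + 9/100 → 17/100
merge 13/100 + 3/20 → 7/25
merge 17/100 + 9/50 → 7/20
merge 9/50 + 19/100 → 37/100
merge 7/25 + 7/20 → 63/100
merge 37/100 + 63/100 → 1
L = 13/100 + 17/100 + 7/25 + 7/20 + 37/100 + 63/100 + 1 = 293/100 = 2.93 bits/symbol.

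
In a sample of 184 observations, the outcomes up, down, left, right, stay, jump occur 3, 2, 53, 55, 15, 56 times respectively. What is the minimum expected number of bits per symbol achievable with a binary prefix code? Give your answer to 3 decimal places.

2.136 bits/symbol

Probabilities are the counts divided by 184.
Repeatedly combine the two least-probable nodes; the expected code length is the sum of the merged weights.
merge 1/92 + 3/184 → 5/184
merge 5/184 + 15/184 → 5/46
merge 5/46 + 53/184 → 73/184
merge 55/184 + 7/23 → 111/184
merge 73/184 + 111/184 → 1
L = 5/184 + 5/46 + 73/184 + 111/184 + 1 = 393/184 ≈ 2.136 bits/symbol.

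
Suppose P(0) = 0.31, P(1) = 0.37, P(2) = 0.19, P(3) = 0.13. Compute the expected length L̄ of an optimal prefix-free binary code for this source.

1.95 bits/symbol

Repeatedly combine the two least-probable nodes; the expected code length is the sum of the merged weights.
merge 13/100 + 19/100 → 8/25
merge 31/100 + 8/25 → 63/100
merge 37/100 + 63/100 → 1
L = 8/25 + 63/100 + 1 = 39/20 = 1.95 bits/symbol.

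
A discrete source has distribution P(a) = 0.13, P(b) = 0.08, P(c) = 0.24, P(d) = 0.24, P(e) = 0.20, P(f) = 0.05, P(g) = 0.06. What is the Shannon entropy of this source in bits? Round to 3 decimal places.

H = −Σ pᵢ log₂ pᵢ.
−0.13·log₂(0.13) = 0.3826
−0.08·log₂(0.08) = 0.2915
−0.24·log₂(0.24) = 0.4941
−0.24·log₂(0.24) = 0.4941
−0.20·log₂(0.20) = 0.4644
−0.05·log₂(0.05) = 0.2161
−0.06·log₂(0.06) = 0.2435
Sum ≈ 2.5864 → 2.586 bits.

2.586 bits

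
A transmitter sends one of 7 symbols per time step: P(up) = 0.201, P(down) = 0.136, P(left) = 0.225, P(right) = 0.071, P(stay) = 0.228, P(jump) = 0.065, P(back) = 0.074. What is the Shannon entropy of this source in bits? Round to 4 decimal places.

2.6324 bits

H = −Σ pᵢ log₂ pᵢ.
−0.201·log₂(0.201) = 0.4653
−0.136·log₂(0.136) = 0.3915
−0.225·log₂(0.225) = 0.4842
−0.071·log₂(0.071) = 0.2709
−0.228·log₂(0.228) = 0.4863
−0.065·log₂(0.065) = 0.2563
−0.074·log₂(0.074) = 0.2780
Sum ≈ 2.6324 → 2.6324 bits.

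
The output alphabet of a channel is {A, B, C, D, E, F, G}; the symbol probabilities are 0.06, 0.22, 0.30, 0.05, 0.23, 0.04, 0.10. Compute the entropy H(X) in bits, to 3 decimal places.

2.467 bits

H = −Σ pᵢ log₂ pᵢ.
−0.06·log₂(0.06) = 0.2435
−0.22·log₂(0.22) = 0.4806
−0.30·log₂(0.30) = 0.5211
−0.05·log₂(0.05) = 0.2161
−0.23·log₂(0.23) = 0.4877
−0.04·log₂(0.04) = 0.1858
−0.10·log₂(0.10) = 0.3322
Sum ≈ 2.4669 → 2.467 bits.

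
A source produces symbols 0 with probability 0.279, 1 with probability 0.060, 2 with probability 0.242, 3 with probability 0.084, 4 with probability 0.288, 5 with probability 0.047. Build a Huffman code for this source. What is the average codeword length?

2.298 bits/symbol

Repeatedly combine the two least-probable nodes; the expected code length is the sum of the merged weights.
merge 47/1000 + 3/50 → 107/1000
merge 21/250 + 107/1000 → 191/1000
merge 191/1000 + 121/500 → 433/1000
merge 279/1000 + 36/125 → 567/1000
merge 433/1000 + 567/1000 → 1
L = 107/1000 + 191/1000 + 433/1000 + 567/1000 + 1 = 1149/500 = 2.298 bits/symbol.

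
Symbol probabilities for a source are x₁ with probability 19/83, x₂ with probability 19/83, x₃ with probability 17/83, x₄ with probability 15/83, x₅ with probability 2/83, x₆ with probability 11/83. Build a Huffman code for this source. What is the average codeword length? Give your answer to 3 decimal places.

2.494 bits/symbol

Repeatedly combine the two least-probable nodes; the expected code length is the sum of the merged weights.
merge 2/83 + 11/83 → 13/83
merge 13/83 + 15/83 → 28/83
merge 17/83 + 19/83 → 36/83
merge 19/83 + 28/83 → 47/83
merge 36/83 + 47/83 → 1
L = 13/83 + 28/83 + 36/83 + 47/83 + 1 = 207/83 ≈ 2.494 bits/symbol.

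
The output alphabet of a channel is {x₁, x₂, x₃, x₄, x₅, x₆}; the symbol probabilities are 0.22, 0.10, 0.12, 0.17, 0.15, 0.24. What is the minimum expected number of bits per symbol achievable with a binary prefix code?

Repeatedly combine the two least-probable nodes; the expected code length is the sum of the merged weights.
merge 1/10 + 3/25 → 11/50
merge 3/20 + 17/100 → 8/25
merge 11/50 + 11/50 → 11/25
merge 6/25 + 8/25 → 14/25
merge 11/25 + 14/25 → 1
L = 11/50 + 8/25 + 11/25 + 14/25 + 1 = 127/50 = 2.54 bits/symbol.

2.54 bits/symbol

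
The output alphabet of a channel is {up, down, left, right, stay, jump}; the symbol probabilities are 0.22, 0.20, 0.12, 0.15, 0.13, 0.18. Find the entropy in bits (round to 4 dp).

2.5505 bits

H = −Σ pᵢ log₂ pᵢ.
−0.22·log₂(0.22) = 0.4806
−0.20·log₂(0.20) = 0.4644
−0.12·log₂(0.12) = 0.3671
−0.15·log₂(0.15) = 0.4105
−0.13·log₂(0.13) = 0.3826
−0.18·log₂(0.18) = 0.4453
Sum ≈ 2.5505 → 2.5505 bits.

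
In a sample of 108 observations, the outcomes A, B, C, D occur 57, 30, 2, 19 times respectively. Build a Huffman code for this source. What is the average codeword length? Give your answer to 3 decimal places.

1.667 bits/symbol

Probabilities are the counts divided by 108.
Repeatedly combine the two least-probable nodes; the expected code length is the sum of the merged weights.
merge 1/54 + 19/108 → 7/36
merge 7/36 + 5/18 → 17/36
merge 17/36 + 19/36 → 1
L = 7/36 + 17/36 + 1 = 5/3 ≈ 1.667 bits/symbol.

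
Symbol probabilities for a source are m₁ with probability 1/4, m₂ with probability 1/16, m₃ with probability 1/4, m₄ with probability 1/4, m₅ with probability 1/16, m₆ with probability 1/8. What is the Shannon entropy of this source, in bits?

Each probability is a power of 1/2, so log₂(1/p) is an integer.
H = Σ p·log₂(1/p) = 1/4·2 + 1/16·4 + 1/4·2 + 1/4·2 + 1/16·4 + 1/8·3 = 2.375 bits.

2.375 bits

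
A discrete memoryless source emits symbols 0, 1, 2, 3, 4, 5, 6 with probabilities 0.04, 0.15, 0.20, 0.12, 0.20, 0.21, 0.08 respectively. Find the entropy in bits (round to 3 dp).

H = −Σ pᵢ log₂ pᵢ.
−0.04·log₂(0.04) = 0.1858
−0.15·log₂(0.15) = 0.4105
−0.20·log₂(0.20) = 0.4644
−0.12·log₂(0.12) = 0.3671
−0.20·log₂(0.20) = 0.4644
−0.21·log₂(0.21) = 0.4728
−0.08·log₂(0.08) = 0.2915
Sum ≈ 2.6565 → 2.656 bits.

2.656 bits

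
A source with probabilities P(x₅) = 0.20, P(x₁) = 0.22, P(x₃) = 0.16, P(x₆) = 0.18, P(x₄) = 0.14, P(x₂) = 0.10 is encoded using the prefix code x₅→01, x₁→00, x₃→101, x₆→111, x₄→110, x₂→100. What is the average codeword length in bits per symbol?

2.58 bits/symbol

L̄ = Σ pᵢ·ℓᵢ = 0.20·2 + 0.22·2 + 0.16·3 + 0.18·3 + 0.14·3 + 0.10·3 = 2.58 bits/symbol.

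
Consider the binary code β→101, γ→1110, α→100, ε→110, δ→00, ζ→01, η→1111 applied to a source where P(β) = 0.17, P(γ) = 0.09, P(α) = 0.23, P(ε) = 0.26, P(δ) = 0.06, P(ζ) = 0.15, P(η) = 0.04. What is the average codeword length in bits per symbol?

2.92 bits/symbol

L̄ = Σ pᵢ·ℓᵢ = 0.17·3 + 0.09·4 + 0.23·3 + 0.26·3 + 0.06·2 + 0.15·2 + 0.04·4 = 2.92 bits/symbol.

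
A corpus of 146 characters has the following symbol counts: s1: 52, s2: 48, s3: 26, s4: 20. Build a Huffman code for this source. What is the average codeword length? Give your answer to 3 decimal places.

Probabilities are the counts divided by 146.
Repeatedly combine the two least-probable nodes; the expected code length is the sum of the merged weights.
merge 10/73 + 13/73 → 23/73
merge 23/73 + 24/73 → 47/73
merge 26/73 + 47/73 → 1
L = 23/73 + 47/73 + 1 = 143/73 ≈ 1.959 bits/symbol.

1.959 bits/symbol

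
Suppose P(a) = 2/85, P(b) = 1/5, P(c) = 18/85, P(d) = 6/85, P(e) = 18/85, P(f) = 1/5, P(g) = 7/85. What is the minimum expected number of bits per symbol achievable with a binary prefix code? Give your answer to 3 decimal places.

2.647 bits/symbol

Repeatedly combine the two least-probable nodes; the expected code length is the sum of the merged weights.
merge 2/85 + 6/85 → 8/85
merge 7/85 + 8/85 → 3/17
merge 3/17 + 1/5 → 32/85
merge 1/5 + 18/85 → 7/17
merge 18/85 + 32/85 → 10/17
merge 7/17 + 10/17 → 1
L = 8/85 + 3/17 + 32/85 + 7/17 + 10/17 + 1 = 45/17 ≈ 2.647 bits/symbol.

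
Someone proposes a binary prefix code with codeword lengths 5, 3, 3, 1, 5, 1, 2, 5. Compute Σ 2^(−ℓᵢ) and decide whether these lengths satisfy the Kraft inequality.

1.59375; no

With common denominator 2^5 = 32: Σ 2^(−ℓᵢ) = 1/32 + 4/32 + 4/32 + 16/32 + 1/32 + 16/32 + 8/32 + 1/32 = 51/32 = 1.59375.
Kraft's inequality requires Σ ≤ 1; here Σ = 1.59375 > 1, so no such prefix code exists.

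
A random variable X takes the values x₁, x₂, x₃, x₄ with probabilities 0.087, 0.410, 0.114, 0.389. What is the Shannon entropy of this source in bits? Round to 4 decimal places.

1.7209 bits

H = −Σ pᵢ log₂ pᵢ.
−0.087·log₂(0.087) = 0.3065
−0.410·log₂(0.410) = 0.5274
−0.114·log₂(0.114) = 0.3571
−0.389·log₂(0.389) = 0.5299
Sum ≈ 1.7209 → 1.7209 bits.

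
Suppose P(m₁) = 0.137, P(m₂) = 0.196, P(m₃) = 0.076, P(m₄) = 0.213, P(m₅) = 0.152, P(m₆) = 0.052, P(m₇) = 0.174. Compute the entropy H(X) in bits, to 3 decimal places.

H = −Σ pᵢ log₂ pᵢ.
−0.137·log₂(0.137) = 0.3929
−0.196·log₂(0.196) = 0.4608
−0.076·log₂(0.076) = 0.2826
−0.213·log₂(0.213) = 0.4752
−0.152·log₂(0.152) = 0.4131
−0.052·log₂(0.052) = 0.2218
−0.174·log₂(0.174) = 0.4390
Sum ≈ 2.6854 → 2.685 bits.

2.685 bits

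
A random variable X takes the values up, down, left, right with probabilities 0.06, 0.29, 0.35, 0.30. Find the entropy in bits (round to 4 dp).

H = −Σ pᵢ log₂ pᵢ.
−0.06·log₂(0.06) = 0.2435
−0.29·log₂(0.29) = 0.5179
−0.35·log₂(0.35) = 0.5301
−0.30·log₂(0.30) = 0.5211
Sum ≈ 1.8126 → 1.8126 bits.

1.8126 bits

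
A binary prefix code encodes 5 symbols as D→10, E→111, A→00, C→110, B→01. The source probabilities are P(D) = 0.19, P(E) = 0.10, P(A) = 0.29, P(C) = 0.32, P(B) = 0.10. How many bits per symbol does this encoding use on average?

2.42 bits/symbol

L̄ = Σ pᵢ·ℓᵢ = 0.19·2 + 0.10·3 + 0.29·2 + 0.32·3 + 0.10·2 = 2.42 bits/symbol.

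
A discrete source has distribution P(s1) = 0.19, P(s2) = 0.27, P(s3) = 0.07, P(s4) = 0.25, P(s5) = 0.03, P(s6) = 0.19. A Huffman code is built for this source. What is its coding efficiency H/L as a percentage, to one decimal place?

Entropy H = −Σ p log₂ p ≈ 2.3408 bits.
Huffman merges: 3/100+7/100→1/10; 1/10+19/100→29/100; 19/100+1/4→11/25; 27/100+29/100→14/25; 11/25+14/25→1. L = 239/100 ≈ 2.3900.
Efficiency = H/L = 2.3408/2.3900 = 97.9%.

97.9%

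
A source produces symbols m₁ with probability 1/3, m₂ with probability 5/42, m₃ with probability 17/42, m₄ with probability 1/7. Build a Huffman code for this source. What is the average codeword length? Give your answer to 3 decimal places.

Repeatedly combine the two least-probable nodes; the expected code length is the sum of the merged weights.
merge 5/42 + 1/7 → 11/42
merge 11/42 + 1/3 → 25/42
merge 17/42 + 25/42 → 1
L = 11/42 + 25/42 + 1 = 13/7 ≈ 1.857 bits/symbol.

1.857 bits/symbol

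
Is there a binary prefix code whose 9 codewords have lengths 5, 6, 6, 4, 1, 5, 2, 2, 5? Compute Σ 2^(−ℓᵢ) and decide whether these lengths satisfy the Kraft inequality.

1.1875; no

With common denominator 2^6 = 64: Σ 2^(−ℓᵢ) = 2/64 + 1/64 + 1/64 + 4/64 + 32/64 + 2/64 + 16/64 + 16/64 + 2/64 = 76/64 = 1.1875.
Kraft's inequality requires Σ ≤ 1; here Σ = 1.1875 > 1, so no such prefix code exists.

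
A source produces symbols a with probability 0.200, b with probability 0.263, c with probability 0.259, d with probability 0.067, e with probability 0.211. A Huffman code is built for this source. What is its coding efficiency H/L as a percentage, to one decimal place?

Entropy H = −Σ p log₂ p ≈ 2.2108 bits.
Huffman merges: 67/1000+1/5→267/1000; 211/1000+259/1000→47/100; 263/1000+267/1000→53/100; 47/100+53/100→1. L = 2267/1000 ≈ 2.2670.
Efficiency = H/L = 2.2108/2.2670 = 97.5%.

97.5%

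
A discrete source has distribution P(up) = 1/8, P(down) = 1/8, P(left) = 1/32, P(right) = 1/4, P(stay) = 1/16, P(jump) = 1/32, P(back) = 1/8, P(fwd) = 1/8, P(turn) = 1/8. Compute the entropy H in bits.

Each probability is a power of 1/2, so log₂(1/p) is an integer.
H = Σ p·log₂(1/p) = 1/8·3 + 1/8·3 + 1/32·5 + 1/4·2 + 1/16·4 + 1/32·5 + 1/8·3 + 1/8·3 + 1/8·3 = 2.9375 bits.

2.9375 bits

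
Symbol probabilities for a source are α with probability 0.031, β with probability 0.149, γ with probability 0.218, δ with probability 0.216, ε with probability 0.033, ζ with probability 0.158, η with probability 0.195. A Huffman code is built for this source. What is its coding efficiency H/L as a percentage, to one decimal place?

Entropy H = −Σ p log₂ p ≈ 2.5641 bits.
Huffman merges: 31/1000+33/1000→8/125; 8/125+149/1000→213/1000; 79/500+39/200→353/1000; 213/1000+27/125→429/1000; 109/500+353/1000→571/1000; 429/1000+571/1000→1. L = 263/100 ≈ 2.6300.
Efficiency = H/L = 2.5641/2.6300 = 97.5%.

97.5%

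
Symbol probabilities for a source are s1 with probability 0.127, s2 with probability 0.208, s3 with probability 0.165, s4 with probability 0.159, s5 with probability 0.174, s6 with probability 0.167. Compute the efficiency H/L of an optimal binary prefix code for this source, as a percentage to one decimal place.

98.2%

Entropy H = −Σ p log₂ p ≈ 2.5702 bits.
Huffman merges: 127/1000+159/1000→143/500; 33/200+167/1000→83/250; 87/500+26/125→191/500; 143/500+83/250→309/500; 191/500+309/500→1. L = 1309/500 ≈ 2.6180.
Efficiency = H/L = 2.5702/2.6180 = 98.2%.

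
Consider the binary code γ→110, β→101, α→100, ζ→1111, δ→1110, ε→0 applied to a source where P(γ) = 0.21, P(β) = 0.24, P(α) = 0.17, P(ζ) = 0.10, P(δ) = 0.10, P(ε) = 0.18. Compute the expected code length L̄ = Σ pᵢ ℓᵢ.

L̄ = Σ pᵢ·ℓᵢ = 0.21·3 + 0.24·3 + 0.17·3 + 0.10·4 + 0.10·4 + 0.18·1 = 2.84 bits/symbol.

2.84 bits/symbol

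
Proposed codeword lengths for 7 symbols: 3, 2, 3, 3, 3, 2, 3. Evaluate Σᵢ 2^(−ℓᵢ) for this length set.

1.125

With common denominator 2^3 = 8: Σ 2^(−ℓᵢ) = 1/8 + 2/8 + 1/8 + 1/8 + 1/8 + 2/8 + 1/8 = 9/8 = 1.125.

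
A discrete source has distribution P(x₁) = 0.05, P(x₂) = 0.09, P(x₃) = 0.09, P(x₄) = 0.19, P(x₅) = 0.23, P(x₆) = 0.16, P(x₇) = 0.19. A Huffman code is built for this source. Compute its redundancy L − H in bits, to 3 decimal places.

0.057 bits

Entropy H = −Σ p log₂ p ≈ 2.6625 bits.
Huffman merges: 1/20+9/100→7/50; 9/100+7/50→23/100; 4/25+19/100→7/20; 19/100+23/100→21/50; 23/100+7/20→29/50; 21/50+29/50→1. L = 68/25 ≈ 2.7200.
L − H = 2.7200 − 2.6625 = 0.057 bits.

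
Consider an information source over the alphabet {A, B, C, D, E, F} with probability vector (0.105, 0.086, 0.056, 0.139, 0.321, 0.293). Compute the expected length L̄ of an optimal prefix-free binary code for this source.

Repeatedly combine the two least-probable nodes; the expected code length is the sum of the merged weights.
merge 7/125 + 43/500 → 71/500
merge 21/200 + 139/1000 → 61/250
merge 71/500 + 61/250 → 193/500
merge 293/1000 + 321/1000 → 307/500
merge 193/500 + 307/500 → 1
L = 71/500 + 61/250 + 193/500 + 307/500 + 1 = 1193/500 = 2.386 bits/symbol.

2.386 bits/symbol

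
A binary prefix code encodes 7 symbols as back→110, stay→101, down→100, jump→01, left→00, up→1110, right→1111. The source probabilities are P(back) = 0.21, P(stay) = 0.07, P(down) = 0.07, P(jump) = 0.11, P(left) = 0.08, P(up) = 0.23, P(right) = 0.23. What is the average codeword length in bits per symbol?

L̄ = Σ pᵢ·ℓᵢ = 0.21·3 + 0.07·3 + 0.07·3 + 0.11·2 + 0.08·2 + 0.23·4 + 0.23·4 = 3.27 bits/symbol.

3.27 bits/symbol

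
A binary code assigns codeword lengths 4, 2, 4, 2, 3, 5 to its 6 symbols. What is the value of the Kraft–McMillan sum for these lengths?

0.78125

With common denominator 2^5 = 32: Σ 2^(−ℓᵢ) = 2/32 + 8/32 + 2/32 + 8/32 + 4/32 + 1/32 = 25/32 = 0.78125.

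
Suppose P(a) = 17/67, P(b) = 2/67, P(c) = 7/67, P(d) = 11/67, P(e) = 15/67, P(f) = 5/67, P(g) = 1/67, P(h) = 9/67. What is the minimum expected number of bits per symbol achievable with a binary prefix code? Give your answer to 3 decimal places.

2.687 bits/symbol

Repeatedly combine the two least-probable nodes; the expected code length is the sum of the merged weights.
merge 1/67 + 2/67 → 3/67
merge 3/67 + 5/67 → 8/67
merge 7/67 + 8/67 → 15/67
merge 9/67 + 11/67 → 20/67
merge 15/67 + 15/67 → 30/67
merge 17/67 + 20/67 → 37/67
merge 30/67 + 37/67 → 1
L = 3/67 + 8/67 + 15/67 + 20/67 + 30/67 + 37/67 + 1 = 180/67 ≈ 2.687 bits/symbol.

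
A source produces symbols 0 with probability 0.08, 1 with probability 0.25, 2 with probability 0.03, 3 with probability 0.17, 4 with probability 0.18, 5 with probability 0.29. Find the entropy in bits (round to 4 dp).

H = −Σ pᵢ log₂ pᵢ.
−0.08·log₂(0.08) = 0.2915
−0.25·log₂(0.25) = 0.5000
−0.03·log₂(0.03) = 0.1518
−0.17·log₂(0.17) = 0.4346
−0.18·log₂(0.18) = 0.4453
−0.29·log₂(0.29) = 0.5179
Sum ≈ 2.3411 → 2.3411 bits.

2.3411 bits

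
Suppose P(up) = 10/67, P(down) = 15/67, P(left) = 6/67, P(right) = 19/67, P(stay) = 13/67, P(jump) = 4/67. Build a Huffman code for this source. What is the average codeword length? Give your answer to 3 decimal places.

Repeatedly combine the two least-probable nodes; the expected code length is the sum of the merged weights.
merge 4/67 + 6/67 → 10/67
merge 10/67 + 10/67 → 20/67
merge 13/67 + 15/67 → 28/67
merge 19/67 + 20/67 → 39/67
merge 28/67 + 39/67 → 1
L = 10/67 + 20/67 + 28/67 + 39/67 + 1 = 164/67 ≈ 2.448 bits/symbol.

2.448 bits/symbol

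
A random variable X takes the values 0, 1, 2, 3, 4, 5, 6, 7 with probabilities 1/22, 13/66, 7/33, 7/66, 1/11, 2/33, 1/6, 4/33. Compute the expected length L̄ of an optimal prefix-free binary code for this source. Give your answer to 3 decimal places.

Repeatedly combine the two least-probable nodes; the expected code length is the sum of the merged weights.
merge 1/22 + 2/33 → 7/66
merge 1/11 + 7/66 → 13/66
merge 7/66 + 4/33 → 5/22
merge 1/6 + 13/66 → 4/11
merge 13/66 + 7/33 → 9/22
merge 5/22 + 4/11 → 13/22
merge 9/22 + 13/22 → 1
L = 7/66 + 13/66 + 5/22 + 4/11 + 9/22 + 13/22 + 1 = 191/66 ≈ 2.894 bits/symbol.

2.894 bits/symbol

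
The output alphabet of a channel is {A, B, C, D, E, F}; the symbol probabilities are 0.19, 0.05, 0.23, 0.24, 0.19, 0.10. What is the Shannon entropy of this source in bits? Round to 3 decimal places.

H = −Σ pᵢ log₂ pᵢ.
−0.19·log₂(0.19) = 0.4552
−0.05·log₂(0.05) = 0.2161
−0.23·log₂(0.23) = 0.4877
−0.24·log₂(0.24) = 0.4941
−0.19·log₂(0.19) = 0.4552
−0.10·log₂(0.10) = 0.3322
Sum ≈ 2.4405 → 2.441 bits.

2.441 bits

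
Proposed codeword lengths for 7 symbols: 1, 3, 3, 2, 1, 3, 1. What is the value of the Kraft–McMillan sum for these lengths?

2.125

With common denominator 2^3 = 8: Σ 2^(−ℓᵢ) = 4/8 + 1/8 + 1/8 + 2/8 + 4/8 + 1/8 + 4/8 = 17/8 = 2.125.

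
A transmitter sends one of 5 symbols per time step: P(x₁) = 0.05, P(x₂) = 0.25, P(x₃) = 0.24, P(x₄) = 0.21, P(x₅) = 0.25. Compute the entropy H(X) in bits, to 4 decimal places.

2.1831 bits

H = −Σ pᵢ log₂ pᵢ.
−0.05·log₂(0.05) = 0.2161
−0.25·log₂(0.25) = 0.5000
−0.24·log₂(0.24) = 0.4941
−0.21·log₂(0.21) = 0.4728
−0.25·log₂(0.25) = 0.5000
Sum ≈ 2.1831 → 2.1831 bits.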